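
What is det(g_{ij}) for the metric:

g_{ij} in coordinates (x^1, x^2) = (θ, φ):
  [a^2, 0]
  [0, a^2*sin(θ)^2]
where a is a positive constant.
For a 2×2 metric: det(g) = g_{11}·g_{22} - g_{12}·g_{21}
= (a^2)·(a^2*sin(θ)^2) - (0)·(0)
= a^4*sin(θ)^2 - 0
det(g) = a^4*sin(θ)^2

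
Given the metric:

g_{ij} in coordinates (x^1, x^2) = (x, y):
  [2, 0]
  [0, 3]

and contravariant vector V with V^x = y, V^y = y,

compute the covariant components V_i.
V_i = g_{ij} V^j:
V_x = (2)(y) + (0)(y) = 2*y
V_y = (0)(y) + (3)(y) = 3*y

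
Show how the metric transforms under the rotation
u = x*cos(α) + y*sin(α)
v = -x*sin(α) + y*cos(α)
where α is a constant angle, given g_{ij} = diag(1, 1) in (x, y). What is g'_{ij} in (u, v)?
Invert the transformation: x = u*cos(α) - v*sin(α), y = u*sin(α) + v*cos(α)
g'_{ij} = (∂x^k/∂x'^i)(∂x^l/∂x'^j) g_{kl}; with g_{kl} = δ_{kl} this is Σ_k (∂x^k/∂x'^i)(∂x^k/∂x'^j).
Jacobian: ∂x/∂u = cos(α), ∂x/∂v = -sin(α), ∂y/∂u = sin(α), ∂y/∂v = cos(α)
g'_{uu} = (cos(α))(cos(α)) + (sin(α))(sin(α)) = 1
g'_{uv} = (cos(α))(-sin(α)) + (sin(α))(cos(α)) = 0
g'_{vv} = (-sin(α))(-sin(α)) + (cos(α))(cos(α)) = 1
g'_{ij} = diag(1, 1)
The Euclidean metric is invariant under rotations.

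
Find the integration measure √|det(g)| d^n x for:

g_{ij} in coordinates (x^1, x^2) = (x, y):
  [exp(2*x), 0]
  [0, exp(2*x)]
det(g) = exp(4*x)
√|det(g)| = exp(2*x)
Volume element: dV = exp(2*x) dx dy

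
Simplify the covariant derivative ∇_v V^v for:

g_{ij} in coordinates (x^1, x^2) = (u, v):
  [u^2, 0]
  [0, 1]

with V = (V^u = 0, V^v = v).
Non-zero Christoffel symbols:
Γ^u_{u u} = 1/u
∇_v V^v = ∂_v V^v + Γ^v_{v j} V^j
  = (1) + (0)(0) + (0)(v)
  = 1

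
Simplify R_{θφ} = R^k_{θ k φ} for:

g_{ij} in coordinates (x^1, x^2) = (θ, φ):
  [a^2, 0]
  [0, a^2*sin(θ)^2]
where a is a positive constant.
Non-zero Christoffel symbols (Γ^k_{ij} = Γ^k_{ji}):
Γ^θ_{φ φ} = -sin(2*θ)/2
Γ^φ_{θ φ} = 1/tan(θ)
R^θ_{θ θ φ} = 0 (a repeated index in an antisymmetric pair)
R^φ_{θ φ φ} = 0 (a repeated index in an antisymmetric pair)
R_{θφ} = R^θ_{θ θ φ} + R^φ_{θ φ φ} = (0) + (0) = 0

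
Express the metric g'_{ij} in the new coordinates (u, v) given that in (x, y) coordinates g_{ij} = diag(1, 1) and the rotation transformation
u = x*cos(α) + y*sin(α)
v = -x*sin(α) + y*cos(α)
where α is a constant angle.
Invert the transformation: x = u*cos(α) - v*sin(α), y = u*sin(α) + v*cos(α)
g'_{ij} = (∂x^k/∂x'^i)(∂x^l/∂x'^j) g_{kl}; with g_{kl} = δ_{kl} this is Σ_k (∂x^k/∂x'^i)(∂x^k/∂x'^j).
Jacobian: ∂x/∂u = cos(α), ∂x/∂v = -sin(α), ∂y/∂u = sin(α), ∂y/∂v = cos(α)
g'_{uu} = (cos(α))(cos(α)) + (sin(α))(sin(α)) = 1
g'_{uv} = (cos(α))(-sin(α)) + (sin(α))(cos(α)) = 0
g'_{vv} = (-sin(α))(-sin(α)) + (cos(α))(cos(α)) = 1
g'_{ij} = diag(1, 1)
The Euclidean metric is invariant under rotations.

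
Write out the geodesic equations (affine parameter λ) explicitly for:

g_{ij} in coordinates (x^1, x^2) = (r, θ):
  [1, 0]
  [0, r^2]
Geodesic equation: d^2x^k/dλ^2 + Γ^k_{ij} (dx^i/dλ)(dx^j/dλ) = 0.
Non-zero Christoffel symbols:
Γ^r_{θ θ} = -r
Γ^θ_{r θ} = 1/r
Substituting (the symmetric pair Γ^k_{ij}, Γ^k_{ji} combines into a factor 2):
d^2r/dλ^2 - r (dθ/dλ)^2 = 0
d^2θ/dλ^2 + (2/r) (dr/dλ)(dθ/dλ) = 0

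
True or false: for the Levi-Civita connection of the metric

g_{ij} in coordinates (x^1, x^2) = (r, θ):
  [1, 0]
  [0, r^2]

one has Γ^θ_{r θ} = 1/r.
Γ^θ_{r θ} = (1/2) g^{θθ} (∂_r g_{θθ} + ∂_θ g_{θr} - ∂_θ g_{rθ}) = (1/2)(1/r^2)((2*r) + (0) - (0)) = 1/r
This equals the proposed value 1/r.
True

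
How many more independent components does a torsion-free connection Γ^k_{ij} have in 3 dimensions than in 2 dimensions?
Independent components in n dimensions: n × n(n+1)/2 = n^2(n+1)/2.
3D: 3 × 6 = 18
2D: 2 × 3 = 6
Difference = 18 - 6 = 12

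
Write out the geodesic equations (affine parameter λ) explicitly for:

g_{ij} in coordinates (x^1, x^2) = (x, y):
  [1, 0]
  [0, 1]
Geodesic equation: d^2x^k/dλ^2 + Γ^k_{ij} (dx^i/dλ)(dx^j/dλ) = 0.
All Christoffel symbols vanish, so the geodesics are straight lines:
d^2x/dλ^2 = 0
d^2y/dλ^2 = 0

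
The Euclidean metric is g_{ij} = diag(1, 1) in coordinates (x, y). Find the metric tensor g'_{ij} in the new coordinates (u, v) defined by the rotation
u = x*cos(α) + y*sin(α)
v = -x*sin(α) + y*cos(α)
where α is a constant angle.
Invert the transformation: x = u*cos(α) - v*sin(α), y = u*sin(α) + v*cos(α)
g'_{ij} = (∂x^k/∂x'^i)(∂x^l/∂x'^j) g_{kl}; with g_{kl} = δ_{kl} this is Σ_k (∂x^k/∂x'^i)(∂x^k/∂x'^j).
Jacobian: ∂x/∂u = cos(α), ∂x/∂v = -sin(α), ∂y/∂u = sin(α), ∂y/∂v = cos(α)
g'_{uu} = (cos(α))(cos(α)) + (sin(α))(sin(α)) = 1
g'_{uv} = (cos(α))(-sin(α)) + (sin(α))(cos(α)) = 0
g'_{vv} = (-sin(α))(-sin(α)) + (cos(α))(cos(α)) = 1
g'_{ij} = diag(1, 1)
The Euclidean metric is invariant under rotations.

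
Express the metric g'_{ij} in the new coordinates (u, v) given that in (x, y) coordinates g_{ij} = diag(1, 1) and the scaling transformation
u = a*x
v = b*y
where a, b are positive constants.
Invert the transformation: x = u/a, y = v/b
g'_{ij} = (∂x^k/∂x'^i)(∂x^l/∂x'^j) g_{kl}; with g_{kl} = δ_{kl} this is Σ_k (∂x^k/∂x'^i)(∂x^k/∂x'^j).
Jacobian: ∂x/∂u = 1/a, ∂x/∂v = 0, ∂y/∂u = 0, ∂y/∂v = 1/b
g'_{uu} = (1/a)(1/a) + (0)(0) = 1/a^2
g'_{uv} = (1/a)(0) + (0)(1/b) = 0
g'_{vv} = (0)(0) + (1/b)(1/b) = 1/b^2
g'_{ij} = diag(1/a^2, 1/b^2)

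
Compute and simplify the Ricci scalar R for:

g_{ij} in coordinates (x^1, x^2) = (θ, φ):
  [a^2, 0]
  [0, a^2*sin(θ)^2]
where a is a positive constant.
Non-zero Christoffel symbols (Γ^k_{ij} = Γ^k_{ji}):
Γ^θ_{φ φ} = -sin(2*θ)/2
Γ^φ_{θ φ} = 1/tan(θ)
Ricci tensor (R_{ij} = R^k_{ikj}): R_{θθ} = 1, R_{θφ} = 0, R_{φφ} = sin(θ)^2
Inverse metric: g^{θθ} = 1/a^2, g^{φφ} = 1/(a^2*sin(θ)^2)
R = g^{ij} R_{ij} = (1/a^2)(1) + (1/(a^2*sin(θ)^2))(sin(θ)^2) = 2/a^2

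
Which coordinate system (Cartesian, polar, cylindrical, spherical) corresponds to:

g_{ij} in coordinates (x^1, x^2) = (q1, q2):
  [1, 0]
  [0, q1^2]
The line element ds^2 = dq1^2 + q1^2 dq2^2 is dr^2 + r^2 dθ^2 with q1 = r, q2 = θ.
polar coordinates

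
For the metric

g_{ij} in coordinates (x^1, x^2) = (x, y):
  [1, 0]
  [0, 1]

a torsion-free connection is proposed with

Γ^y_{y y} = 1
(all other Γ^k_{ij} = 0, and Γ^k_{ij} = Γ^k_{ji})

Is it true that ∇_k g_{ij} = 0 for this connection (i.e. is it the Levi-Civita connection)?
Using ∇_k g_{ij} = ∂_k g_{ij} - Γ^m_{ki} g_{mj} - Γ^m_{kj} g_{im}:
∇_y g_{yy} = (0) - (1) - (1) = -2 ≠ 0
So the connection is not metric compatible (it is not the Levi-Civita connection).
No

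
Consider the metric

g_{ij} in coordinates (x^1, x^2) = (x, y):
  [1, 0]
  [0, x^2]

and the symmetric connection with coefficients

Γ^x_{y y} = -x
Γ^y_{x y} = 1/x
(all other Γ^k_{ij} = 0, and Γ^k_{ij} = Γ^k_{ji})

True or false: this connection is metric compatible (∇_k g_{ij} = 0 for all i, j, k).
Using ∇_k g_{ij} = ∂_k g_{ij} - Γ^m_{ki} g_{mj} - Γ^m_{kj} g_{im}:
e.g. ∇_x g_{yy} = (2*x) - (x) - (x) = 0
Every component ∇_k g_{ij} vanishes: the connection is metric compatible.
True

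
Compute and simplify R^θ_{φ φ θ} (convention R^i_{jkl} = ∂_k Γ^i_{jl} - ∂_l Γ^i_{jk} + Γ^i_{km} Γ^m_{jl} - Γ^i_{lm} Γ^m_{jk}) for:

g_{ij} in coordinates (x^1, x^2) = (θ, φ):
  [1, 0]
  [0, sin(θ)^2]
Non-zero Christoffel symbols (Γ^k_{ij} = Γ^k_{ji}):
Γ^θ_{φ φ} = -sin(2*θ)/2
Γ^φ_{θ φ} = 1/tan(θ)
R^θ_{φ φ θ} = ∂_φ Γ^θ_{φ θ} - ∂_θ Γ^θ_{φ φ} + Γ^θ_{φ m} Γ^m_{φ θ} - Γ^θ_{θ m} Γ^m_{φ φ}
  = (0) - (-cos(2*θ)) + (-cos(θ)^2) - (0) = -sin(θ)^2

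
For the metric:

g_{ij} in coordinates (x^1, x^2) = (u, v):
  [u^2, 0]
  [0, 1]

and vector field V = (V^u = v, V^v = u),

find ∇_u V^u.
Non-zero Christoffel symbols:
Γ^u_{u u} = 1/u
∇_u V^u = ∂_u V^u + Γ^u_{u j} V^j
  = (0) + (1/u)(v) + (0)(u)
  = v/u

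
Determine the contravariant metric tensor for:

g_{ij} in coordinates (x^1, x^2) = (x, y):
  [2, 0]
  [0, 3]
The metric is diagonal, so g^{ij} is diagonal with entries 1/g_{ii}: diag(1/2, 1/3).
g^{ij}:
  [1/2, 0]
  [0, 1/3]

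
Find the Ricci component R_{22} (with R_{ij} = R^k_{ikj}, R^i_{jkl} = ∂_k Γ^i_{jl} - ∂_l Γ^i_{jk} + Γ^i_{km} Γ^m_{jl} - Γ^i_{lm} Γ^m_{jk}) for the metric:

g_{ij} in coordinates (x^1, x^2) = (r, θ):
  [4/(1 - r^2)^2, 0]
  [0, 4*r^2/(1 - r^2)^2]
Non-zero Christoffel symbols (Γ^k_{ij} = Γ^k_{ji}):
Γ^r_{r r} = 2*r/(1 - r^2)
Γ^r_{θ θ} = (r^3 + r)/(r^2 - 1)
Γ^θ_{r θ} = (-r^2 - 1)/(r^3 - r)
R^r_{θ r θ} = ∂_r Γ^r_{θ θ} - ∂_θ Γ^r_{θ r} + Γ^r_{r m} Γ^m_{θ θ} - Γ^r_{θ m} Γ^m_{θ r}
  = ((r^4 - 4*r^2 - 1)/(r^2 - 1)^2) - (0) + (-2*r^2*(r^2 + 1)/(r^2 - 1)^2) - (-(r^2 + 1)^2/(r^2 - 1)^2) = -4*r^2/(r^2 - 1)^2
R^θ_{θ θ θ} = 0 (a repeated index in an antisymmetric pair)
R_{θθ} = R^r_{θ r θ} + R^θ_{θ θ θ} = (-4*r^2/(r^2 - 1)^2) + (0) = -4*r^2/(r^2 - 1)^2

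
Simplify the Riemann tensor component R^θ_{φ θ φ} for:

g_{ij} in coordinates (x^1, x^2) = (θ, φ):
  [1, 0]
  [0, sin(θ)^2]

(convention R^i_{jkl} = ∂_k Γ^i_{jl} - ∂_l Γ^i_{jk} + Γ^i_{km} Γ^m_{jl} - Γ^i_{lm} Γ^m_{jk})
Non-zero Christoffel symbols (Γ^k_{ij} = Γ^k_{ji}):
Γ^θ_{φ φ} = -sin(2*θ)/2
Γ^φ_{θ φ} = 1/tan(θ)
R^θ_{φ θ φ} = ∂_θ Γ^θ_{φ φ} - ∂_φ Γ^θ_{φ θ} + Γ^θ_{θ m} Γ^m_{φ φ} - Γ^θ_{φ m} Γ^m_{φ θ}
  = (-cos(2*θ)) - (0) + (0) - (-cos(θ)^2) = sin(θ)^2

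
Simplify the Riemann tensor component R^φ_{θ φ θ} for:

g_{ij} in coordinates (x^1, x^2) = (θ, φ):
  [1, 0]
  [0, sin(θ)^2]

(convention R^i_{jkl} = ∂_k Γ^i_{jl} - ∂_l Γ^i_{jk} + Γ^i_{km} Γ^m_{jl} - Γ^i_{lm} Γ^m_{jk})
Non-zero Christoffel symbols (Γ^k_{ij} = Γ^k_{ji}):
Γ^θ_{φ φ} = -sin(2*θ)/2
Γ^φ_{θ φ} = 1/tan(θ)
R^φ_{θ φ θ} = ∂_φ Γ^φ_{θ θ} - ∂_θ Γ^φ_{θ φ} + Γ^φ_{φ m} Γ^m_{θ θ} - Γ^φ_{θ m} Γ^m_{θ φ}
  = (0) - (-1/sin(θ)^2) + (0) - (1/tan(θ)^2) = 1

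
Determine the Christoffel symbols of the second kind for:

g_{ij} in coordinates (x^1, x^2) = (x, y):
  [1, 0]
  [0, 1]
Using Γ^k_{ij} = (1/2) g^{km} (∂_i g_{mj} + ∂_j g_{mi} - ∂_m g_{ij}); the metric is diagonal, so only the m = k term contributes.
Every metric component is constant, so all ∂_m g_{ij} = 0 and every Christoffel symbol vanishes.
All Christoffel symbols are zero.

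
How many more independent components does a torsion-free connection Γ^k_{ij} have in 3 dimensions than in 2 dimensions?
Independent components in n dimensions: n × n(n+1)/2 = n^2(n+1)/2.
3D: 3 × 6 = 18
2D: 2 × 3 = 6
Difference = 18 - 6 = 12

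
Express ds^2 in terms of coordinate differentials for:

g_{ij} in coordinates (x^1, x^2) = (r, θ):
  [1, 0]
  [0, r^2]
ds^2 = g_{ij} dx^i dx^j; only the non-zero components contribute.
ds^2 = dr^2 + r^2 dθ^2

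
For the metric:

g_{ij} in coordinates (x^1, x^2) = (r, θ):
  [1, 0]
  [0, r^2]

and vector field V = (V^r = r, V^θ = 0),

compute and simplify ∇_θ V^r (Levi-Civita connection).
Non-zero Christoffel symbols:
Γ^r_{θ θ} = -r
Γ^θ_{r θ} = 1/r
∇_θ V^r = ∂_θ V^r + Γ^r_{θ j} V^j
  = (0) + (0)(r) + (-r)(0)
  = 0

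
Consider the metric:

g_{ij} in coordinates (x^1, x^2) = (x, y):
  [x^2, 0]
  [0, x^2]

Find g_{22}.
With x^1 = x, x^2 = y, g_{22} = g_{yy} is the row-2, column-2 entry of the matrix.
g_{22} = x^2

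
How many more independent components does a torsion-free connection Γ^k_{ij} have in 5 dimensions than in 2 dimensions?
Independent components in n dimensions: n × n(n+1)/2 = n^2(n+1)/2.
5D: 5 × 15 = 75
2D: 2 × 3 = 6
Difference = 75 - 6 = 69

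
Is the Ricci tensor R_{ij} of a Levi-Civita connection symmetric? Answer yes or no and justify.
R_{ij} = R^k_{ikj}; the pair symmetry R_{kilj} = R_{ljki} gives R_{ij} = R_{ji}.
Yes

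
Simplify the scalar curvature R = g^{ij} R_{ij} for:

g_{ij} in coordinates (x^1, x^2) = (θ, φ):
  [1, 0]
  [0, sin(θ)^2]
Non-zero Christoffel symbols (Γ^k_{ij} = Γ^k_{ji}):
Γ^θ_{φ φ} = -sin(2*θ)/2
Γ^φ_{θ φ} = 1/tan(θ)
Ricci tensor (R_{ij} = R^k_{ikj}): R_{θθ} = 1, R_{θφ} = 0, R_{φφ} = sin(θ)^2
Inverse metric: g^{θθ} = 1, g^{φφ} = 1/sin(θ)^2
R = g^{ij} R_{ij} = (1)(1) + (1/sin(θ)^2)(sin(θ)^2) = 2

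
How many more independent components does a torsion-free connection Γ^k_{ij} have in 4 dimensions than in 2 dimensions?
Independent components in n dimensions: n × n(n+1)/2 = n^2(n+1)/2.
4D: 4 × 10 = 40
2D: 2 × 3 = 6
Difference = 40 - 6 = 34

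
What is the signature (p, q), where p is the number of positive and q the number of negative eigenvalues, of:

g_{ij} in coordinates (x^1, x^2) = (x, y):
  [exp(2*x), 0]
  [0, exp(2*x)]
The metric is diagonal, so its eigenvalues are the diagonal entries: exp(2*x), exp(2*x) (at a generic point, where coordinate-dependent entries are positive).
2 positive, 0 negative.
(2, 0) - Riemannian (positive definite)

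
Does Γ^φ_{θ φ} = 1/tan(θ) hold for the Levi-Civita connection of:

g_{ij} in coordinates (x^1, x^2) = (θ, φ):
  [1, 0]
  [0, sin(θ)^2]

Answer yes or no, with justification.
Γ^φ_{θ φ} = (1/2) g^{φφ} (∂_θ g_{φφ} + ∂_φ g_{φθ} - ∂_φ g_{θφ}) = (1/2)(1/sin(θ)^2)((sin(2*θ)) + (0) - (0)) = 1/tan(θ)
This equals the proposed value 1/tan(θ).
Yes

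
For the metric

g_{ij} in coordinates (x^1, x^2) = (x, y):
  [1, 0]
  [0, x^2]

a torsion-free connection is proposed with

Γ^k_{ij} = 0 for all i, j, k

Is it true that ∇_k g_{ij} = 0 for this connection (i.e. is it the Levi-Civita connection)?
Using ∇_k g_{ij} = ∂_k g_{ij} - Γ^m_{ki} g_{mj} - Γ^m_{kj} g_{im}:
∇_x g_{yy} = (2*x) - (0) - (0) = 2*x ≠ 0
So the connection is not metric compatible (it is not the Levi-Civita connection).
No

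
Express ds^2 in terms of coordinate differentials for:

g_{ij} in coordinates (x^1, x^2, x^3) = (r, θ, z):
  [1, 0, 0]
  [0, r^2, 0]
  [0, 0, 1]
ds^2 = g_{ij} dx^i dx^j; only the non-zero components contribute.
ds^2 = dr^2 + r^2 dθ^2 + dz^2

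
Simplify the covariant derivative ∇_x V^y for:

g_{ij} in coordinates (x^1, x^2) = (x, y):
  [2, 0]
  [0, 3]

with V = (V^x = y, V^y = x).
All Christoffel symbols are zero.
∇_x V^y = ∂_x V^y + Γ^y_{x j} V^j
  = (1) + (0)(y) + (0)(x)
  = 1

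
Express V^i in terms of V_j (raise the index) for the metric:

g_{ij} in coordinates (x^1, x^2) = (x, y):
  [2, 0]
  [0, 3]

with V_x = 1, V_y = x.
Inverse metric (diagonal): g^{xx} = 1/2, g^{yy} = 1/3
V^i = g^{ij} V_j:
V^x = (1/2)(1) + (0)(x) = 1/2
V^y = (0)(1) + (1/3)(x) = x/3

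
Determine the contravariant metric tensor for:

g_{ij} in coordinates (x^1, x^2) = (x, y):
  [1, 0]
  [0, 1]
The metric is diagonal, so g^{ij} is diagonal with entries 1/g_{ii}: diag(1, 1).
g^{ij}:
  [1, 0]
  [0, 1]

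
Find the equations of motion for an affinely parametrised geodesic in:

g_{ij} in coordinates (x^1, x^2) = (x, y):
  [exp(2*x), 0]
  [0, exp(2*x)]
Geodesic equation: d^2x^k/dλ^2 + Γ^k_{ij} (dx^i/dλ)(dx^j/dλ) = 0.
Non-zero Christoffel symbols:
Γ^x_{x x} = 1
Γ^x_{y y} = -1
Γ^y_{x y} = 1
Substituting (the symmetric pair Γ^k_{ij}, Γ^k_{ji} combines into a factor 2):
d^2x/dλ^2 + (dx/dλ)^2 - (dy/dλ)^2 = 0
d^2y/dλ^2 + 2 (dx/dλ)(dy/dλ) = 0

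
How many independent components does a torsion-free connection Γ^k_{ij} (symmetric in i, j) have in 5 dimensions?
Γ^k_{ij} has n choices for the upper index and n(n+1)/2 independent symmetric lower index pairs.
Total = 5 × 5×6/2 = 5 × 15 = 75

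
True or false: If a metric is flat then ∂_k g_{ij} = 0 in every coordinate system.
Flatness means R^i_{jkl} = 0; the components can still vary, e.g. the flat plane in polar coordinates has g_{θθ} = r^2.
False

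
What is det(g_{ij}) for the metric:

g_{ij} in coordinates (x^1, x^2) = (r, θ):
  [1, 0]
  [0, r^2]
For a 2×2 metric: det(g) = g_{11}·g_{22} - g_{12}·g_{21}
= (1)·(r^2) - (0)·(0)
= r^2 - 0
det(g) = r^2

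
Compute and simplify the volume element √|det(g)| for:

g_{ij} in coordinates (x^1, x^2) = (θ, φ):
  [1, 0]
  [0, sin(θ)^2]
det(g) = sin(θ)^2
√|det(g)| = sin(θ) (taking 0 < θ < π so that |sin(θ)| = sin(θ))
Volume element: dV = sin(θ) dθ dφ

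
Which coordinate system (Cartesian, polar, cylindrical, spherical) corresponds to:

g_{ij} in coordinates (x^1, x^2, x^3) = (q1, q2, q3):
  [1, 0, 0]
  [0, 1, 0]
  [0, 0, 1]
All components are constant and the metric is the identity, i.e. orthonormal rectilinear coordinates.
Cartesian (3D) coordinates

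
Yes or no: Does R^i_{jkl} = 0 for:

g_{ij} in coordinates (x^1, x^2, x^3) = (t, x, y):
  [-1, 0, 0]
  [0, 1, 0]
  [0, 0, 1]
All metric components are constant, so every Christoffel symbol vanishes and R^i_{jkl} = 0.
Yes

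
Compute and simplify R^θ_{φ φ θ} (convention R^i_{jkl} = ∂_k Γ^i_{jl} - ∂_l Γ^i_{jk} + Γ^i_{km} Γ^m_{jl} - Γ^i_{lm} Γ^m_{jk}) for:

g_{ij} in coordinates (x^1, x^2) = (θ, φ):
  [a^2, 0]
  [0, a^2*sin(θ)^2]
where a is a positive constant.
Non-zero Christoffel symbols (Γ^k_{ij} = Γ^k_{ji}):
Γ^θ_{φ φ} = -sin(2*θ)/2
Γ^φ_{θ φ} = 1/tan(θ)
R^θ_{φ φ θ} = ∂_φ Γ^θ_{φ θ} - ∂_θ Γ^θ_{φ φ} + Γ^θ_{φ m} Γ^m_{φ θ} - Γ^θ_{θ m} Γ^m_{φ φ}
  = (0) - (-cos(2*θ)) + (-cos(θ)^2) - (0) = -sin(θ)^2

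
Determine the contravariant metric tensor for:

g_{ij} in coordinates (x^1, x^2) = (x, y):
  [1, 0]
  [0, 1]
The metric is diagonal, so g^{ij} is diagonal with entries 1/g_{ii}: diag(1, 1).
g^{ij}:
  [1, 0]
  [0, 1]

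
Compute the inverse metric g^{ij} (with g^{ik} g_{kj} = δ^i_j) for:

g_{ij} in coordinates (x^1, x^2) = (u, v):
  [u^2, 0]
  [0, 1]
The metric is diagonal, so g^{ij} is diagonal with entries 1/g_{ii}: diag(1/(u^2), 1).
g^{ij}:
  [1/u^2, 0]
  [0, 1]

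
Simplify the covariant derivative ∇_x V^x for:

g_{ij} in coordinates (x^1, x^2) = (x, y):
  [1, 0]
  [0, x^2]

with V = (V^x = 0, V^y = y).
Non-zero Christoffel symbols:
Γ^x_{y y} = -x
Γ^y_{x y} = 1/x
∇_x V^x = ∂_x V^x + Γ^x_{x j} V^j
  = (0) + (0)(0) + (0)(y)
  = 0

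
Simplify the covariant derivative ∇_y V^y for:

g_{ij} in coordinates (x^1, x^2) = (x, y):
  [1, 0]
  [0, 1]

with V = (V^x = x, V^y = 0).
All Christoffel symbols are zero.
∇_y V^y = ∂_y V^y + Γ^y_{y j} V^j
  = (0) + (0)(x) + (0)(0)
  = 0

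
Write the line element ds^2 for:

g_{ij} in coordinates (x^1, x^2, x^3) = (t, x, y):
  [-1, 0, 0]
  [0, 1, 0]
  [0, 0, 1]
ds^2 = g_{ij} dx^i dx^j; only the non-zero components contribute.
ds^2 = -dt^2 + dx^2 + dy^2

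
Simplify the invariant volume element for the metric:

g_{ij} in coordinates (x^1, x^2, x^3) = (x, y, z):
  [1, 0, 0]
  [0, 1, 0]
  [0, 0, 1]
det(g) = 1
√|det(g)| = 1
Volume element: dV = 1 dx dy dz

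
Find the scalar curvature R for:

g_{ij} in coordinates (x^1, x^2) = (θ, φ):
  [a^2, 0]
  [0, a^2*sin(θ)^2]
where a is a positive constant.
Non-zero Christoffel symbols (Γ^k_{ij} = Γ^k_{ji}):
Γ^θ_{φ φ} = -sin(2*θ)/2
Γ^φ_{θ φ} = 1/tan(θ)
Ricci tensor (R_{ij} = R^k_{ikj}): R_{θθ} = 1, R_{θφ} = 0, R_{φφ} = sin(θ)^2
Inverse metric: g^{θθ} = 1/a^2, g^{φφ} = 1/(a^2*sin(θ)^2)
R = g^{ij} R_{ij} = (1/a^2)(1) + (1/(a^2*sin(θ)^2))(sin(θ)^2) = 2/a^2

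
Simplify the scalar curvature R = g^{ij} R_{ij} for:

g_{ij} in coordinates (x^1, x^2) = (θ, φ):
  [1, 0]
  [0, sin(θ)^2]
Non-zero Christoffel symbols (Γ^k_{ij} = Γ^k_{ji}):
Γ^θ_{φ φ} = -sin(2*θ)/2
Γ^φ_{θ φ} = 1/tan(θ)
Ricci tensor (R_{ij} = R^k_{ikj}): R_{θθ} = 1, R_{θφ} = 0, R_{φφ} = sin(θ)^2
Inverse metric: g^{θθ} = 1, g^{φφ} = 1/sin(θ)^2
R = g^{ij} R_{ij} = (1)(1) + (1/sin(θ)^2)(sin(θ)^2) = 2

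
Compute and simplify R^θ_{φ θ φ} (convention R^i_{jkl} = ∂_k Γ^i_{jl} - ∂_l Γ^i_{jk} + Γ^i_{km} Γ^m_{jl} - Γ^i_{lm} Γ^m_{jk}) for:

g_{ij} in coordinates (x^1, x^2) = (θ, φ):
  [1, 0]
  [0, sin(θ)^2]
Non-zero Christoffel symbols (Γ^k_{ij} = Γ^k_{ji}):
Γ^θ_{φ φ} = -sin(2*θ)/2
Γ^φ_{θ φ} = 1/tan(θ)
R^θ_{φ θ φ} = ∂_θ Γ^θ_{φ φ} - ∂_φ Γ^θ_{φ θ} + Γ^θ_{θ m} Γ^m_{φ φ} - Γ^θ_{φ m} Γ^m_{φ θ}
  = (-cos(2*θ)) - (0) + (0) - (-cos(θ)^2) = sin(θ)^2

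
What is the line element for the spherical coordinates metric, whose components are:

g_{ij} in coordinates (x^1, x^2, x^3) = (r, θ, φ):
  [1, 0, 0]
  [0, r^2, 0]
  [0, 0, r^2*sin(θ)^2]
ds^2 = g_{ij} dx^i dx^j; only the non-zero components contribute.
ds^2 = dr^2 + r^2 dθ^2 + r^2*sin(θ)^2 dφ^2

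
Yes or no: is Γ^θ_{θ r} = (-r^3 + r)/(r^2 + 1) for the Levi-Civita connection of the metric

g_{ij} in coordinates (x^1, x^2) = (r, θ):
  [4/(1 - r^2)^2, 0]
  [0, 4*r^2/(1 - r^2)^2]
Γ^θ_{θ r} = (1/2) g^{θθ} (∂_θ g_{θr} + ∂_r g_{θθ} - ∂_θ g_{θr}) = (1/2)((1 - r^2)^2/(4*r^2))((0) + (-8*(r^3 + r)/(r^2 - 1)^3) - (0)) = (-r^2 - 1)/(r^3 - r)
This differs from the proposed value (-r^3 + r)/(r^2 + 1).
No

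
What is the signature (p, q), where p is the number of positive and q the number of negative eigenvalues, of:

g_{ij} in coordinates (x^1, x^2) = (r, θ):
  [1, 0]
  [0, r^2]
The metric is diagonal, so its eigenvalues are the diagonal entries: 1, r^2 (at a generic point, where coordinate-dependent entries are positive).
2 positive, 0 negative.
(2, 0) - Riemannian (positive definite)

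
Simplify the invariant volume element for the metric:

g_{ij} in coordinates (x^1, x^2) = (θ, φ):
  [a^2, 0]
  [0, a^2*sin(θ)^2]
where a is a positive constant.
det(g) = a^4*sin(θ)^2
√|det(g)| = a^2*sin(θ) (taking 0 < θ < π so that |sin(θ)| = sin(θ))
Volume element: dV = a^2*sin(θ) dθ dφ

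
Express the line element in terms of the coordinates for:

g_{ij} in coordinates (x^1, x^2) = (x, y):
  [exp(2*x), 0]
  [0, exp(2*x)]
ds^2 = g_{ij} dx^i dx^j; only the non-zero components contribute.
ds^2 = exp(2*x) dx^2 + exp(2*x) dy^2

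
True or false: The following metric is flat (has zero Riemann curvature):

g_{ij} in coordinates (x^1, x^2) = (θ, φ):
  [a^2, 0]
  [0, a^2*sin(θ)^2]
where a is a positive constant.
Non-zero Christoffel symbols:
Γ^θ_{φ φ} = -sin(2*θ)/2
Γ^φ_{θ φ} = 1/tan(θ)
Ricci tensor: R_{θθ} = 1, R_{θφ} = 0, R_{φφ} = sin(θ)^2
The Ricci tensor is non-zero, so the Riemann tensor is non-zero: not flat.
False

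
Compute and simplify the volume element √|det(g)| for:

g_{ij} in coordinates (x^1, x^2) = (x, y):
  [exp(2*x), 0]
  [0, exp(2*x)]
det(g) = exp(4*x)
√|det(g)| = exp(2*x)
Volume element: dV = exp(2*x) dx dy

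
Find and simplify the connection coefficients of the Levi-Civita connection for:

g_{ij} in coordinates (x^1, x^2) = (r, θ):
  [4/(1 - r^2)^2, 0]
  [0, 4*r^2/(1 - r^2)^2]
Using Γ^k_{ij} = (1/2) g^{km} (∂_i g_{mj} + ∂_j g_{mi} - ∂_m g_{ij}); the metric is diagonal, so only the m = k term contributes.
Non-zero symbols (using the symmetry Γ^k_{ij} = Γ^k_{ji}):
Γ^r_{r r} = (1/2) g^{rr} (∂_r g_{rr} + ∂_r g_{rr} - ∂_r g_{rr}) = (1/2)((1 - r^2)^2/4)((16*r/(1 - r^2)^3) + (16*r/(1 - r^2)^3) - (16*r/(1 - r^2)^3)) = 2*r/(1 - r^2)
Γ^r_{θ θ} = (1/2) g^{rr} (∂_θ g_{rθ} + ∂_θ g_{rθ} - ∂_r g_{θθ}) = (1/2)((1 - r^2)^2/4)((0) + (0) - (-8*(r^3 + r)/(r^2 - 1)^3)) = (r^3 + r)/(r^2 - 1)
Γ^θ_{r θ} = (1/2) g^{θθ} (∂_r g_{θθ} + ∂_θ g_{θr} - ∂_θ g_{rθ}) = (1/2)((1 - r^2)^2/(4*r^2))((-8*(r^3 + r)/(r^2 - 1)^3) + (0) - (0)) = (-r^2 - 1)/(r^3 - r)
All other Christoffel symbols are zero.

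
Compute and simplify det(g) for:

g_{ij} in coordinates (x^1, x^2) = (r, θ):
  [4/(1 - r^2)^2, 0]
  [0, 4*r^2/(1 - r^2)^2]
For a 2×2 metric: det(g) = g_{11}·g_{22} - g_{12}·g_{21}
= (4/(1 - r^2)^2)·(4*r^2/(1 - r^2)^2) - (0)·(0)
= 16*r^2/(1 - r^2)^4 - 0
det(g) = 16*r^2/(1 - r^2)^4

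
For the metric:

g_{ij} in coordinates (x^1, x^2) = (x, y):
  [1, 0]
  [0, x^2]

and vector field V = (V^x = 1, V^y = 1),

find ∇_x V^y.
Non-zero Christoffel symbols:
Γ^x_{y y} = -x
Γ^y_{x y} = 1/x
∇_x V^y = ∂_x V^y + Γ^y_{x j} V^j
  = (0) + (0)(1) + (1/x)(1)
  = 1/x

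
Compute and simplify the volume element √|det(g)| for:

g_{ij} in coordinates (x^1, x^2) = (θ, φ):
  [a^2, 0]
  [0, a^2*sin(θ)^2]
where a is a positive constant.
det(g) = a^4*sin(θ)^2
√|det(g)| = a^2*sin(θ) (taking 0 < θ < π so that |sin(θ)| = sin(θ))
Volume element: dV = a^2*sin(θ) dθ dφ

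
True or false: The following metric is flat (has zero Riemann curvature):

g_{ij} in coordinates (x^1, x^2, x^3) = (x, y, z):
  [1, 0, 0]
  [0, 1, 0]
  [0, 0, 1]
All metric components are constant, so every Christoffel symbol vanishes and R^i_{jkl} = 0.
True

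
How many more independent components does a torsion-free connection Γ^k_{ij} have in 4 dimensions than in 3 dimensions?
Independent components in n dimensions: n × n(n+1)/2 = n^2(n+1)/2.
4D: 4 × 10 = 40
3D: 3 × 6 = 18
Difference = 40 - 18 = 22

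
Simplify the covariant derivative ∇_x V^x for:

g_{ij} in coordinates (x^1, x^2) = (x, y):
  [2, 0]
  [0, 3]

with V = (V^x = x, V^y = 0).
All Christoffel symbols are zero.
∇_x V^x = ∂_x V^x + Γ^x_{x j} V^j
  = (1) + (0)(x) + (0)(0)
  = 1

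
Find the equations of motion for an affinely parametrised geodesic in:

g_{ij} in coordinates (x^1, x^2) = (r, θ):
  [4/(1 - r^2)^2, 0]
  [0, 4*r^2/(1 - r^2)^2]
Geodesic equation: d^2x^k/dλ^2 + Γ^k_{ij} (dx^i/dλ)(dx^j/dλ) = 0.
Non-zero Christoffel symbols:
Γ^r_{r r} = 2*r/(1 - r^2)
Γ^r_{θ θ} = (r^3 + r)/(r^2 - 1)
Γ^θ_{r θ} = (-r^2 - 1)/(r^3 - r)
Substituting (the symmetric pair Γ^k_{ij}, Γ^k_{ji} combines into a factor 2):
d^2r/dλ^2 + (2*r/(1 - r^2)) (dr/dλ)^2 + ((r^3 + r)/(r^2 - 1)) (dθ/dλ)^2 = 0
d^2θ/dλ^2 + ((-2*r^2 - 2)/(r^3 - r)) (dr/dλ)(dθ/dλ) = 0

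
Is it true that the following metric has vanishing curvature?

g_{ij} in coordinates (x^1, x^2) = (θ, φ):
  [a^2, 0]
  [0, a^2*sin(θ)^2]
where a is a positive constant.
Non-zero Christoffel symbols:
Γ^θ_{φ φ} = -sin(2*θ)/2
Γ^φ_{θ φ} = 1/tan(θ)
Ricci tensor: R_{θθ} = 1, R_{θφ} = 0, R_{φφ} = sin(θ)^2
The Ricci tensor is non-zero, so the Riemann tensor is non-zero: not flat.
No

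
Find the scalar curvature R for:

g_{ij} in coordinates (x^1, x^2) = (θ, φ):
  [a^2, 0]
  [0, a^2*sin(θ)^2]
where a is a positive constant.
Non-zero Christoffel symbols (Γ^k_{ij} = Γ^k_{ji}):
Γ^θ_{φ φ} = -sin(2*θ)/2
Γ^φ_{θ φ} = 1/tan(θ)
Ricci tensor (R_{ij} = R^k_{ikj}): R_{θθ} = 1, R_{θφ} = 0, R_{φφ} = sin(θ)^2
Inverse metric: g^{θθ} = 1/a^2, g^{φφ} = 1/(a^2*sin(θ)^2)
R = g^{ij} R_{ij} = (1/a^2)(1) + (1/(a^2*sin(θ)^2))(sin(θ)^2) = 2/a^2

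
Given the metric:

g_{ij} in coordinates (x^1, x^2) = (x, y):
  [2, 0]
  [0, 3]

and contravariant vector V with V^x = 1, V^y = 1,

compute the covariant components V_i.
V_i = g_{ij} V^j:
V_x = (2)(1) + (0)(1) = 2
V_y = (0)(1) + (3)(1) = 3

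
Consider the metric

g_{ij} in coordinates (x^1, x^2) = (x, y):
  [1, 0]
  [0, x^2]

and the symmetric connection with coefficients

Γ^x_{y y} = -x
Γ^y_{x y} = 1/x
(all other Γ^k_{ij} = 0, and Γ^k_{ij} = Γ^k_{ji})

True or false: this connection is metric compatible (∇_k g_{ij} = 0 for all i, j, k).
Using ∇_k g_{ij} = ∂_k g_{ij} - Γ^m_{ki} g_{mj} - Γ^m_{kj} g_{im}:
e.g. ∇_x g_{yy} = (2*x) - (x) - (x) = 0
Every component ∇_k g_{ij} vanishes: the connection is metric compatible.
True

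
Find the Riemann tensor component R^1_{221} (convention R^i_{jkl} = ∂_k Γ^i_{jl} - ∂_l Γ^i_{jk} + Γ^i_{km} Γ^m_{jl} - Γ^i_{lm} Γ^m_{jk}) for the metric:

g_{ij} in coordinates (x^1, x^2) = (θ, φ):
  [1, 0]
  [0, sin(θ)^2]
Non-zero Christoffel symbols (Γ^k_{ij} = Γ^k_{ji}):
Γ^θ_{φ φ} = -sin(2*θ)/2
Γ^φ_{θ φ} = 1/tan(θ)
R^θ_{φ φ θ} = ∂_φ Γ^θ_{φ θ} - ∂_θ Γ^θ_{φ φ} + Γ^θ_{φ m} Γ^m_{φ θ} - Γ^θ_{θ m} Γ^m_{φ φ}
  = (0) - (-cos(2*θ)) + (-cos(θ)^2) - (0) = -sin(θ)^2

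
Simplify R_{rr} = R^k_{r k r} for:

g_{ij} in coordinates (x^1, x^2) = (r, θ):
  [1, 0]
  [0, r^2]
Non-zero Christoffel symbols (Γ^k_{ij} = Γ^k_{ji}):
Γ^r_{θ θ} = -r
Γ^θ_{r θ} = 1/r
R^r_{r r r} = 0 (a repeated index in an antisymmetric pair)
R^θ_{r θ r} = ∂_θ Γ^θ_{r r} - ∂_r Γ^θ_{r θ} + Γ^θ_{θ m} Γ^m_{r r} - Γ^θ_{r m} Γ^m_{r θ}
  = (0) - (-1/r^2) + (0) - (1/r^2) = 0
R_{rr} = R^r_{r r r} + R^θ_{r θ r} = (0) + (0) = 0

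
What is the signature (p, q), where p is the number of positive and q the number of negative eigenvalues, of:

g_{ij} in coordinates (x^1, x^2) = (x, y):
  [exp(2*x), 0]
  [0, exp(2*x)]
The metric is diagonal, so its eigenvalues are the diagonal entries: exp(2*x), exp(2*x) (at a generic point, where coordinate-dependent entries are positive).
2 positive, 0 negative.
(2, 0) - Riemannian (positive definite)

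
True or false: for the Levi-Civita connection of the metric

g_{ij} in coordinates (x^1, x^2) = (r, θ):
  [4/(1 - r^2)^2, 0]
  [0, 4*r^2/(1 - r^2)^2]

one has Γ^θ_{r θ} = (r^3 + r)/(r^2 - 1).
Γ^θ_{r θ} = (1/2) g^{θθ} (∂_r g_{θθ} + ∂_θ g_{θr} - ∂_θ g_{rθ}) = (1/2)((1 - r^2)^2/(4*r^2))((-8*(r^3 + r)/(r^2 - 1)^3) + (0) - (0)) = (-r^2 - 1)/(r^3 - r)
This differs from the proposed value (r^3 + r)/(r^2 - 1).
False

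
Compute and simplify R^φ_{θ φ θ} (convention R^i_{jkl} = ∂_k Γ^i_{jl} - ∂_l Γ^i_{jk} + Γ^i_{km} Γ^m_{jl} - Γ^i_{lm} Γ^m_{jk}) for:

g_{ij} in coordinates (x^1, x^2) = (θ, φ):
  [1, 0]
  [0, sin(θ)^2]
Non-zero Christoffel symbols (Γ^k_{ij} = Γ^k_{ji}):
Γ^θ_{φ φ} = -sin(2*θ)/2
Γ^φ_{θ φ} = 1/tan(θ)
R^φ_{θ φ θ} = ∂_φ Γ^φ_{θ θ} - ∂_θ Γ^φ_{θ φ} + Γ^φ_{φ m} Γ^m_{θ θ} - Γ^φ_{θ m} Γ^m_{θ φ}
  = (0) - (-1/sin(θ)^2) + (0) - (1/tan(θ)^2) = 1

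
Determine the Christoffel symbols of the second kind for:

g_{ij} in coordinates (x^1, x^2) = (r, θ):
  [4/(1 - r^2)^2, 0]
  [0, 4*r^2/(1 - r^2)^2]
Using Γ^k_{ij} = (1/2) g^{km} (∂_i g_{mj} + ∂_j g_{mi} - ∂_m g_{ij}); the metric is diagonal, so only the m = k term contributes.
Non-zero symbols (using the symmetry Γ^k_{ij} = Γ^k_{ji}):
Γ^r_{r r} = (1/2) g^{rr} (∂_r g_{rr} + ∂_r g_{rr} - ∂_r g_{rr}) = (1/2)((1 - r^2)^2/4)((16*r/(1 - r^2)^3) + (16*r/(1 - r^2)^3) - (16*r/(1 - r^2)^3)) = 2*r/(1 - r^2)
Γ^r_{θ θ} = (1/2) g^{rr} (∂_θ g_{rθ} + ∂_θ g_{rθ} - ∂_r g_{θθ}) = (1/2)((1 - r^2)^2/4)((0) + (0) - (-8*(r^3 + r)/(r^2 - 1)^3)) = (r^3 + r)/(r^2 - 1)
Γ^θ_{r θ} = (1/2) g^{θθ} (∂_r g_{θθ} + ∂_θ g_{θr} - ∂_θ g_{rθ}) = (1/2)((1 - r^2)^2/(4*r^2))((-8*(r^3 + r)/(r^2 - 1)^3) + (0) - (0)) = (-r^2 - 1)/(r^3 - r)
All other Christoffel symbols are zero.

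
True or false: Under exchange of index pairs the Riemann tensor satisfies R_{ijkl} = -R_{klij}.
The pair-exchange symmetry has a plus sign: R_{ijkl} = +R_{klij}.
False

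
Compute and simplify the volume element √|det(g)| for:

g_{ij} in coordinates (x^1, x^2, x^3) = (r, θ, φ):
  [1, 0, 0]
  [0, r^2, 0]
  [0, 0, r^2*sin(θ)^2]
det(g) = r^4*sin(θ)^2
√|det(g)| = r^2*sin(θ) (taking 0 < θ < π so that |sin(θ)| = sin(θ))
Volume element: dV = r^2*sin(θ) dr dθ dφ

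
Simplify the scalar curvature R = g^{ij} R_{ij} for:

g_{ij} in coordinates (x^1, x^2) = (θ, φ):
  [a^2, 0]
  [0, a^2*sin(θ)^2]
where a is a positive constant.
Non-zero Christoffel symbols (Γ^k_{ij} = Γ^k_{ji}):
Γ^θ_{φ φ} = -sin(2*θ)/2
Γ^φ_{θ φ} = 1/tan(θ)
Ricci tensor (R_{ij} = R^k_{ikj}): R_{θθ} = 1, R_{θφ} = 0, R_{φφ} = sin(θ)^2
Inverse metric: g^{θθ} = 1/a^2, g^{φφ} = 1/(a^2*sin(θ)^2)
R = g^{ij} R_{ij} = (1/a^2)(1) + (1/(a^2*sin(θ)^2))(sin(θ)^2) = 2/a^2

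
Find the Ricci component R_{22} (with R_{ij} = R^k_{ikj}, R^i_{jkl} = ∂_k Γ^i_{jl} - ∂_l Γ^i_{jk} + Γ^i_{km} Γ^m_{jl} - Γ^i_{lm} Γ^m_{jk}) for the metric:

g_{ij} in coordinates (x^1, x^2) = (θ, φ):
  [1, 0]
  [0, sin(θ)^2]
Non-zero Christoffel symbols (Γ^k_{ij} = Γ^k_{ji}):
Γ^θ_{φ φ} = -sin(2*θ)/2
Γ^φ_{θ φ} = 1/tan(θ)
R^θ_{φ θ φ} = ∂_θ Γ^θ_{φ φ} - ∂_φ Γ^θ_{φ θ} + Γ^θ_{θ m} Γ^m_{φ φ} - Γ^θ_{φ m} Γ^m_{φ θ}
  = (-cos(2*θ)) - (0) + (0) - (-cos(θ)^2) = sin(θ)^2
R^φ_{φ φ φ} = 0 (a repeated index in an antisymmetric pair)
R_{φφ} = R^θ_{φ θ φ} + R^φ_{φ φ φ} = (sin(θ)^2) + (0) = sin(θ)^2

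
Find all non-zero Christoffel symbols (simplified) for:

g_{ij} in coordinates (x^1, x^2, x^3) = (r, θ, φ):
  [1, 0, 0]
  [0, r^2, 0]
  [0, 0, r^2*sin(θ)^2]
Using Γ^k_{ij} = (1/2) g^{km} (∂_i g_{mj} + ∂_j g_{mi} - ∂_m g_{ij}); the metric is diagonal, so only the m = k term contributes.
Non-zero symbols (using the symmetry Γ^k_{ij} = Γ^k_{ji}):
Γ^r_{θ θ} = (1/2) g^{rr} (∂_θ g_{rθ} + ∂_θ g_{rθ} - ∂_r g_{θθ}) = (1/2)(1)((0) + (0) - (2*r)) = -r
Γ^r_{φ φ} = (1/2) g^{rr} (∂_φ g_{rφ} + ∂_φ g_{rφ} - ∂_r g_{φφ}) = (1/2)(1)((0) + (0) - (2*r*sin(θ)^2)) = -r*sin(θ)^2
Γ^θ_{r θ} = (1/2) g^{θθ} (∂_r g_{θθ} + ∂_θ g_{θr} - ∂_θ g_{rθ}) = (1/2)(1/r^2)((2*r) + (0) - (0)) = 1/r
Γ^θ_{φ φ} = (1/2) g^{θθ} (∂_φ g_{θφ} + ∂_φ g_{θφ} - ∂_θ g_{φφ}) = (1/2)(1/r^2)((0) + (0) - (r^2*sin(2*θ))) = -sin(2*θ)/2
Γ^φ_{r φ} = (1/2) g^{φφ} (∂_r g_{φφ} + ∂_φ g_{φr} - ∂_φ g_{rφ}) = (1/2)(1/(r^2*sin(θ)^2))((2*r*sin(θ)^2) + (0) - (0)) = 1/r
Γ^φ_{θ φ} = (1/2) g^{φφ} (∂_θ g_{φφ} + ∂_φ g_{φθ} - ∂_φ g_{θφ}) = (1/2)(1/(r^2*sin(θ)^2))((r^2*sin(2*θ)) + (0) - (0)) = 1/tan(θ)
All other Christoffel symbols are zero.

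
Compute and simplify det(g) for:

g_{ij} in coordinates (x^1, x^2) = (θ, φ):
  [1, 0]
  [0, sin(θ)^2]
For a 2×2 metric: det(g) = g_{11}·g_{22} - g_{12}·g_{21}
= (1)·(sin(θ)^2) - (0)·(0)
= sin(θ)^2 - 0
det(g) = sin(θ)^2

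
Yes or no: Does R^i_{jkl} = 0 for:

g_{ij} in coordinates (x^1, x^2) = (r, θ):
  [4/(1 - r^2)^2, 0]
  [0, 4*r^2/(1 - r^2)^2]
Non-zero Christoffel symbols:
Γ^r_{r r} = 2*r/(1 - r^2)
Γ^r_{θ θ} = (r^3 + r)/(r^2 - 1)
Γ^θ_{r θ} = (-r^2 - 1)/(r^3 - r)
Ricci tensor: R_{rr} = -4/(r^2 - 1)^2, R_{rθ} = 0, R_{θθ} = -4*r^2/(r^2 - 1)^2
The Ricci tensor is non-zero, so the Riemann tensor is non-zero: not flat.
No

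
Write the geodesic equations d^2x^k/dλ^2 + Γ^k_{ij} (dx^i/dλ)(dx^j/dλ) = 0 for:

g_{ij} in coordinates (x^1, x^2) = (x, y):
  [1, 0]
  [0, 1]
Geodesic equation: d^2x^k/dλ^2 + Γ^k_{ij} (dx^i/dλ)(dx^j/dλ) = 0.
All Christoffel symbols vanish, so the geodesics are straight lines:
d^2x/dλ^2 = 0
d^2y/dλ^2 = 0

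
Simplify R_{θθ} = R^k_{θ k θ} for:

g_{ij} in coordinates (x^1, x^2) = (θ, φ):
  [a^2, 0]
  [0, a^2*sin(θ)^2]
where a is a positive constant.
Non-zero Christoffel symbols (Γ^k_{ij} = Γ^k_{ji}):
Γ^θ_{φ φ} = -sin(2*θ)/2
Γ^φ_{θ φ} = 1/tan(θ)
R^θ_{θ θ θ} = 0 (a repeated index in an antisymmetric pair)
R^φ_{θ φ θ} = ∂_φ Γ^φ_{θ θ} - ∂_θ Γ^φ_{θ φ} + Γ^φ_{φ m} Γ^m_{θ θ} - Γ^φ_{θ m} Γ^m_{θ φ}
  = (0) - (-1/sin(θ)^2) + (0) - (1/tan(θ)^2) = 1
R_{θθ} = R^θ_{θ θ θ} + R^φ_{θ φ θ} = (0) + (1) = 1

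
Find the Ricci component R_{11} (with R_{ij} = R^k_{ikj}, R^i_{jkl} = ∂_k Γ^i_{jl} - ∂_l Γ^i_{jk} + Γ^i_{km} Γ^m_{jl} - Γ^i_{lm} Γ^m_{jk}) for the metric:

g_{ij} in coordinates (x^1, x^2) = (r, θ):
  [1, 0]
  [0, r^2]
Non-zero Christoffel symbols (Γ^k_{ij} = Γ^k_{ji}):
Γ^r_{θ θ} = -r
Γ^θ_{r θ} = 1/r
R^r_{r r r} = 0 (a repeated index in an antisymmetric pair)
R^θ_{r θ r} = ∂_θ Γ^θ_{r r} - ∂_r Γ^θ_{r θ} + Γ^θ_{θ m} Γ^m_{r r} - Γ^θ_{r m} Γ^m_{r θ}
  = (0) - (-1/r^2) + (0) - (1/r^2) = 0
R_{rr} = R^r_{r r r} + R^θ_{r θ r} = (0) + (0) = 0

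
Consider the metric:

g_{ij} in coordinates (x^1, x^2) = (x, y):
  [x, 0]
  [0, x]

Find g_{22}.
With x^1 = x, x^2 = y, g_{22} = g_{yy} is the row-2, column-2 entry of the matrix.
g_{22} = x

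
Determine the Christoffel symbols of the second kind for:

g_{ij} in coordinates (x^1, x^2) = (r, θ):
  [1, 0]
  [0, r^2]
Using Γ^k_{ij} = (1/2) g^{km} (∂_i g_{mj} + ∂_j g_{mi} - ∂_m g_{ij}); the metric is diagonal, so only the m = k term contributes.
Non-zero symbols (using the symmetry Γ^k_{ij} = Γ^k_{ji}):
Γ^r_{θ θ} = (1/2) g^{rr} (∂_θ g_{rθ} + ∂_θ g_{rθ} - ∂_r g_{θθ}) = (1/2)(1)((0) + (0) - (2*r)) = -r
Γ^θ_{r θ} = (1/2) g^{θθ} (∂_r g_{θθ} + ∂_θ g_{θr} - ∂_θ g_{rθ}) = (1/2)(1/r^2)((2*r) + (0) - (0)) = 1/r
All other Christoffel symbols are zero.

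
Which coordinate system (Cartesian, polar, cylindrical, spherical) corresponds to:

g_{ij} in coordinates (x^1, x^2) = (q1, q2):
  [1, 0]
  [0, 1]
All components are constant and the metric is the identity, i.e. orthonormal rectilinear coordinates.
Cartesian (2D) coordinates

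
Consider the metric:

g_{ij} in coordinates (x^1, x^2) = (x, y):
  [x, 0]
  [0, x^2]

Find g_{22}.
With x^1 = x, x^2 = y, g_{22} = g_{yy} is the row-2, column-2 entry of the matrix.
g_{22} = x^2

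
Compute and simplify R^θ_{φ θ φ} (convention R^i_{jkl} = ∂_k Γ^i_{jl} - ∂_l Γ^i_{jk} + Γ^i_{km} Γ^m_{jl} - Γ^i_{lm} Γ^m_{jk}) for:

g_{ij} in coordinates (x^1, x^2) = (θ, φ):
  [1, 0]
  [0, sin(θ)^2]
Non-zero Christoffel symbols (Γ^k_{ij} = Γ^k_{ji}):
Γ^θ_{φ φ} = -sin(2*θ)/2
Γ^φ_{θ φ} = 1/tan(θ)
R^θ_{φ θ φ} = ∂_θ Γ^θ_{φ φ} - ∂_φ Γ^θ_{φ θ} + Γ^θ_{θ m} Γ^m_{φ φ} - Γ^θ_{φ m} Γ^m_{φ θ}
  = (-cos(2*θ)) - (0) + (0) - (-cos(θ)^2) = sin(θ)^2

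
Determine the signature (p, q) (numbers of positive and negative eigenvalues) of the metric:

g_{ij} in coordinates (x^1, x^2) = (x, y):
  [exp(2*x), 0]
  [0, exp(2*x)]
The metric is diagonal, so its eigenvalues are the diagonal entries: exp(2*x), exp(2*x) (at a generic point, where coordinate-dependent entries are positive).
2 positive, 0 negative.
(2, 0) - Riemannian (positive definite)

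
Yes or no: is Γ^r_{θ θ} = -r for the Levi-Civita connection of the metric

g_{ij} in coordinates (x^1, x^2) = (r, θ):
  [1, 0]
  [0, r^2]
Γ^r_{θ θ} = (1/2) g^{rr} (∂_θ g_{rθ} + ∂_θ g_{rθ} - ∂_r g_{θθ}) = (1/2)(1)((0) + (0) - (2*r)) = -r
This equals the proposed value -r.
Yes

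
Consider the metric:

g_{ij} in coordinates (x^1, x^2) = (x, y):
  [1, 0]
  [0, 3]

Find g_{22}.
With x^1 = x, x^2 = y, g_{22} = g_{yy} is the row-2, column-2 entry of the matrix.
g_{22} = 3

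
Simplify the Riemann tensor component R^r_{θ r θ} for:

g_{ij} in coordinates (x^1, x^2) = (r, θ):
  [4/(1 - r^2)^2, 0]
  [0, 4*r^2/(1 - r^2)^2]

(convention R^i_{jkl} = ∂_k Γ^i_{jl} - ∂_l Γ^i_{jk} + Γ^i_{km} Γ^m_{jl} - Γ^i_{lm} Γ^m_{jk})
Non-zero Christoffel symbols (Γ^k_{ij} = Γ^k_{ji}):
Γ^r_{r r} = 2*r/(1 - r^2)
Γ^r_{θ θ} = (r^3 + r)/(r^2 - 1)
Γ^θ_{r θ} = (-r^2 - 1)/(r^3 - r)
R^r_{θ r θ} = ∂_r Γ^r_{θ θ} - ∂_θ Γ^r_{θ r} + Γ^r_{r m} Γ^m_{θ θ} - Γ^r_{θ m} Γ^m_{θ r}
  = ((r^4 - 4*r^2 - 1)/(r^2 - 1)^2) - (0) + (-2*r^2*(r^2 + 1)/(r^2 - 1)^2) - (-(r^2 + 1)^2/(r^2 - 1)^2) = -4*r^2/(r^2 - 1)^2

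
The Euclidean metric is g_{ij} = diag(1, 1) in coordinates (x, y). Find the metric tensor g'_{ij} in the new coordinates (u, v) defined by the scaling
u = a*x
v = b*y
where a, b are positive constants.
Invert the transformation: x = u/a, y = v/b
g'_{ij} = (∂x^k/∂x'^i)(∂x^l/∂x'^j) g_{kl}; with g_{kl} = δ_{kl} this is Σ_k (∂x^k/∂x'^i)(∂x^k/∂x'^j).
Jacobian: ∂x/∂u = 1/a, ∂x/∂v = 0, ∂y/∂u = 0, ∂y/∂v = 1/b
g'_{uu} = (1/a)(1/a) + (0)(0) = 1/a^2
g'_{uv} = (1/a)(0) + (0)(1/b) = 0
g'_{vv} = (0)(0) + (1/b)(1/b) = 1/b^2
g'_{ij} = diag(1/a^2, 1/b^2)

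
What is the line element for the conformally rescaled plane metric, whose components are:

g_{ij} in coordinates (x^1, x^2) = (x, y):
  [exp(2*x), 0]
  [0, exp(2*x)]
ds^2 = g_{ij} dx^i dx^j; only the non-zero components contribute.
ds^2 = exp(2*x) dx^2 + exp(2*x) dy^2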